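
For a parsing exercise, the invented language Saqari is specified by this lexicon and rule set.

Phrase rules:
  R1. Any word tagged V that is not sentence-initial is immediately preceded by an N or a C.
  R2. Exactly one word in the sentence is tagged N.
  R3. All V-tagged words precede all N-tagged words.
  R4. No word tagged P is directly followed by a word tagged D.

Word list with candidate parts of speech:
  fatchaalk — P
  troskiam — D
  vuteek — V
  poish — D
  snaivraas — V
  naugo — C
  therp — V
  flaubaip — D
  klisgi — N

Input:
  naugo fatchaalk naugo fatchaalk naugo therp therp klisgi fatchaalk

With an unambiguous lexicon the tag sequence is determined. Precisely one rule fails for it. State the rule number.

1

Fixed tagging: C P C P C V V N P.
Rule check: R1 violated, R2 holds, R3 holds, R4 holds.
Only rule 1 fails.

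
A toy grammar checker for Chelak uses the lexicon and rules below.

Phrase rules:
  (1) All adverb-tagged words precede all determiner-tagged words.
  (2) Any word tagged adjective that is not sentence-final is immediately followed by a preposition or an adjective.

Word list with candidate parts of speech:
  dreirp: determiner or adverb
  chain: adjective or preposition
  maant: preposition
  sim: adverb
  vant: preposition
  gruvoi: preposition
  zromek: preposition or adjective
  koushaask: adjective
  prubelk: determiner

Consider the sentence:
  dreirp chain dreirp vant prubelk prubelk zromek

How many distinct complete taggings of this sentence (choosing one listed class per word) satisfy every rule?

Candidates per position — 1:dreirp {determiner,adverb}; 2:chain {adjective,preposition}; 3:dreirp {determiner,adverb}; 4:vant {preposition}; 5:prubelk {determiner}; 6:prubelk {determiner}; 7:zromek {preposition,adjective}.
There are 16 candidate sequences in total.
Checking each against the rules leaves 6 sequences.
Count = 6.

6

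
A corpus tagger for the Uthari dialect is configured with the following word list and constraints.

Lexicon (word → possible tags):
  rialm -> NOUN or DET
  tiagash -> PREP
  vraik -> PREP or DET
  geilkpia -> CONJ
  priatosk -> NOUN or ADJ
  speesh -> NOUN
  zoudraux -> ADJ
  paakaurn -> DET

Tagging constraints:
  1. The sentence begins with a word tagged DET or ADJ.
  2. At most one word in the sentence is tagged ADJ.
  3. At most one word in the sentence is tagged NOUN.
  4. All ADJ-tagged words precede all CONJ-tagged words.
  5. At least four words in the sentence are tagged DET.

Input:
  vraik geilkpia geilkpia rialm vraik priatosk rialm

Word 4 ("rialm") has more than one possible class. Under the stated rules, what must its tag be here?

DET

Candidates per position — 1:vraik {PREP,DET}; 2:geilkpia {CONJ}; 3:geilkpia {CONJ}; 4:rialm {NOUN,DET}; 5:vraik {PREP,DET}; 6:priatosk {NOUN,ADJ}; 7:rialm {NOUN,DET}.
At position 1, choosing PREP makes rule 1 impossible to satisfy; hence DET.
At position 4, choosing NOUN makes rule 5 impossible to satisfy; hence DET.
At position 5, choosing PREP makes rule 5 impossible to satisfy; hence DET.
At position 6, choosing ADJ makes rule 4 impossible to satisfy; hence NOUN.
At position 7, choosing NOUN makes rule 3 impossible to satisfy; hence DET.
The only consistent sequence is: DET CONJ CONJ DET DET NOUN DET.
Verifying each rule — rule 1 ok; rule 2 ok; rule 3 ok; rule 4 ok; rule 5 ok.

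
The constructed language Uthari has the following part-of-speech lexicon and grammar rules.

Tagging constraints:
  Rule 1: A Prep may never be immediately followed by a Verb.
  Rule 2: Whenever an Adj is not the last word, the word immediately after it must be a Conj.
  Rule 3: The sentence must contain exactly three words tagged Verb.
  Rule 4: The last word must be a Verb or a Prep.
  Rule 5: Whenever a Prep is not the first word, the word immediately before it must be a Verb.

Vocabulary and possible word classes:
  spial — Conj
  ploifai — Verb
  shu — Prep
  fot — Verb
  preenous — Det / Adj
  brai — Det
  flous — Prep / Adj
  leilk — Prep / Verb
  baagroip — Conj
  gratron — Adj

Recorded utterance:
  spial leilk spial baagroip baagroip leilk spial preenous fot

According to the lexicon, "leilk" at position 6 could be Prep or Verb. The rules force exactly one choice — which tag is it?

Candidates per position — 1:spial {Conj}; 2:leilk {Prep,Verb}; 3:spial {Conj}; 4:baagroip {Conj}; 5:baagroip {Conj}; 6:leilk {Prep,Verb}; 7:spial {Conj}; 8:preenous {Det,Adj}; 9:fot {Verb}.
Word 2 cannot be Prep — rule 3 would then fail for every completion. It is Verb.
Word 6 cannot be Prep — rule 3 would then fail for every completion. It is Verb.
Word 8 cannot be Adj — rule 2 would then fail for every completion. It is Det.
So the tagging must be: Conj Verb Conj Conj Conj Verb Conj Det Verb.
Check: rule 1 ok; rule 2 ok; rule 3 ok; rule 4 ok; rule 5 ok.

Verb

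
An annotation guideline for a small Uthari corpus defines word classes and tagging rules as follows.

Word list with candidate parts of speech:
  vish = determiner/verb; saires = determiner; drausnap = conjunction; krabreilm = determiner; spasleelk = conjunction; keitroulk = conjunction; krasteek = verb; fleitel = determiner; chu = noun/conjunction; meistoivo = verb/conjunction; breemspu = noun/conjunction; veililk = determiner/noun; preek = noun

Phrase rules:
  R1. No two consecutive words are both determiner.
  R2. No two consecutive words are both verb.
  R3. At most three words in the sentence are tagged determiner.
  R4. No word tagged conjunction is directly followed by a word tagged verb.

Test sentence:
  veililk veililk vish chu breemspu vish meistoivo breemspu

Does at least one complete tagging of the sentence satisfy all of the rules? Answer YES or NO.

Candidates per position — 1:veililk {determiner,noun}; 2:veililk {determiner,noun}; 3:vish {determiner,verb}; 4:chu {noun,conjunction}; 5:breemspu {noun,conjunction}; 6:vish {determiner,verb}; 7:meistoivo {verb,conjunction}; 8:breemspu {noun,conjunction}.
One satisfying assignment: determiner noun determiner noun noun determiner verb conjunction.
Verifying each rule — rule 1 holds; rule 2 holds; rule 3 holds; rule 4 holds.

YES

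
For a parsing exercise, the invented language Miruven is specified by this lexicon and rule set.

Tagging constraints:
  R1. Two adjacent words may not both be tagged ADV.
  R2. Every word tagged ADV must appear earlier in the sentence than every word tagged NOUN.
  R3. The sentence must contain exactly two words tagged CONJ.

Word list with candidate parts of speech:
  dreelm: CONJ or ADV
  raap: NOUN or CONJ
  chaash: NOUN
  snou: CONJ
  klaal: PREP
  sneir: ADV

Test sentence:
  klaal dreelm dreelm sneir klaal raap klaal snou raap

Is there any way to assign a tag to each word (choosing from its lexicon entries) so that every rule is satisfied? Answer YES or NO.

YES

Candidates per position — 1:klaal {PREP}; 2:dreelm {CONJ,ADV}; 3:dreelm {CONJ,ADV}; 4:sneir {ADV}; 5:klaal {PREP}; 6:raap {NOUN,CONJ}; 7:klaal {PREP}; 8:snou {CONJ}; 9:raap {NOUN,CONJ}.
One satisfying assignment: PREP ADV CONJ ADV PREP NOUN PREP CONJ NOUN.
Verifying each rule — rule 1 ✓; rule 2 ✓; rule 3 ✓.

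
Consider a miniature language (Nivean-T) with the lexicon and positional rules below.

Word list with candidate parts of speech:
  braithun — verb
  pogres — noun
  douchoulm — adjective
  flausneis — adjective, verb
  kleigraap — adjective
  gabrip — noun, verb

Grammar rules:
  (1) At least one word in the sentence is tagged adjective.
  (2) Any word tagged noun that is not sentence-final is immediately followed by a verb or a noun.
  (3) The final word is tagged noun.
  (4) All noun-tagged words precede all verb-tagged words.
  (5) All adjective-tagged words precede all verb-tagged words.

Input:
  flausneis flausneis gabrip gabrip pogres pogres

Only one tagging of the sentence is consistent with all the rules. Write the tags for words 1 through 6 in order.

Candidates per position — 1:flausneis {adjective,verb}; 2:flausneis {adjective,verb}; 3:gabrip {noun,verb}; 4:gabrip {noun,verb}; 5:pogres {noun}; 6:pogres {noun}.
Word 1 cannot be verb — rule 4 would then fail for every completion. It is adjective.
Word 2 cannot be verb — rule 4 would then fail for every completion. It is adjective.
Word 3 cannot be verb — rule 4 would then fail for every completion. It is noun.
Word 4 cannot be verb — rule 4 would then fail for every completion. It is noun.
So the tagging must be: adjective adjective noun noun noun noun.
Rule-by-rule: rule 1 ✓; rule 2 ✓; rule 3 ✓; rule 4 ✓; rule 5 ✓.

adjective adjective noun noun noun noun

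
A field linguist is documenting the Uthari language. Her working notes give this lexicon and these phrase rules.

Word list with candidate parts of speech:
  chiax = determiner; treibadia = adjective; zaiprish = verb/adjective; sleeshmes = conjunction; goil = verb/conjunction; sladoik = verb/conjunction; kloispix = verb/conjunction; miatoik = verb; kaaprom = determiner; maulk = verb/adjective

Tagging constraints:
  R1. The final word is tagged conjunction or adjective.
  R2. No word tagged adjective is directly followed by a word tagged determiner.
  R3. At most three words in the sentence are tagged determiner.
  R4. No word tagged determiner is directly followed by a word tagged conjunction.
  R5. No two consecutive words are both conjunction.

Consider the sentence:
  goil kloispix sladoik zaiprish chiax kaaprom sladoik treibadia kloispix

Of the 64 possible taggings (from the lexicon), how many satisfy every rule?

Candidates per position — 1:goil {verb,conjunction}; 2:kloispix {verb,conjunction}; 3:sladoik {verb,conjunction}; 4:zaiprish {verb,adjective}; 5:chiax {determiner}; 6:kaaprom {determiner}; 7:sladoik {verb,conjunction}; 8:treibadia {adjective}; 9:kloispix {verb,conjunction}.
There are 64 candidate sequences in total.
The sequences that satisfy every rule: verb verb verb verb determiner determiner verb adjective conjunction; verb verb conjunction verb determiner determiner verb adjective conjunction; verb conjunction verb verb determiner determiner verb adjective conjunction; conjunction verb verb verb determiner determiner verb adjective conjunction; conjunction verb conjunction verb determiner determiner verb adjective conjunction.
Count = 5.

5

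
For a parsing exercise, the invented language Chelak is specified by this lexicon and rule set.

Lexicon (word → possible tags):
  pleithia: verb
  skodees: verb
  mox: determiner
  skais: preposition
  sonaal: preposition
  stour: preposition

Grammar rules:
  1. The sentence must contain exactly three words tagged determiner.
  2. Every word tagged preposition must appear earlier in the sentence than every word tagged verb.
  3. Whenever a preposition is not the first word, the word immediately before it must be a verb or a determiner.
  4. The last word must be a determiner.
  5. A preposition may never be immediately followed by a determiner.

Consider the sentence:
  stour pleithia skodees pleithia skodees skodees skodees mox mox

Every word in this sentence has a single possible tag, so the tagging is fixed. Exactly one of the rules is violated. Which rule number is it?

Fixed tagging: preposition verb verb verb verb verb verb determiner determiner.
Checking each rule: R1 fail, R2 pass, R3 pass, R4 pass, R5 pass.
Only rule 1 fails.

1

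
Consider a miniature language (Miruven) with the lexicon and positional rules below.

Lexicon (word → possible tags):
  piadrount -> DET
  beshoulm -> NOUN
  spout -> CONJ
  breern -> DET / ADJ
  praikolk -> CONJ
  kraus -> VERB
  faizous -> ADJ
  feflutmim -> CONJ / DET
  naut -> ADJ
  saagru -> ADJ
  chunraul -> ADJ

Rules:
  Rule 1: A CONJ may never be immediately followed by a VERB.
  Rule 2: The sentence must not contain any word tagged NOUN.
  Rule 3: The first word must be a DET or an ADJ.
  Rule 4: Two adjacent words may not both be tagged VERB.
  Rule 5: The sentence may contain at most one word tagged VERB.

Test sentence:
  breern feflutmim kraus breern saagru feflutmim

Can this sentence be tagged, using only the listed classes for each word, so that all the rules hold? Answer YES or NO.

YES

Candidates per position — 1:breern {DET,ADJ}; 2:feflutmim {CONJ,DET}; 3:kraus {VERB}; 4:breern {DET,ADJ}; 5:saagru {ADJ}; 6:feflutmim {CONJ,DET}.
One satisfying assignment: ADJ DET VERB DET ADJ CONJ.
Checking: rule 1 satisfied; rule 2 satisfied; rule 3 satisfied; rule 4 satisfied; rule 5 satisfied.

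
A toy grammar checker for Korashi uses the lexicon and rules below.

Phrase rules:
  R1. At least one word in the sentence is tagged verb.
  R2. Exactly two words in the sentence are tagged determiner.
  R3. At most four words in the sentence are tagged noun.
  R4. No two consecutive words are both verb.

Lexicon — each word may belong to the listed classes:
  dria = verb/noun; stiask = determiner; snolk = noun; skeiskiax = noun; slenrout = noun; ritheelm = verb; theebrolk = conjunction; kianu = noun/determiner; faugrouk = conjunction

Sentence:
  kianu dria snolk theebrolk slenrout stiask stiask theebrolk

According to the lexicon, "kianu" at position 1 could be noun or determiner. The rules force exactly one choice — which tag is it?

Candidates per position — 1:kianu {noun,determiner}; 2:dria {verb,noun}; 3:snolk {noun}; 4:theebrolk {conjunction}; 5:slenrout {noun}; 6:stiask {determiner}; 7:stiask {determiner}; 8:theebrolk {conjunction}.
Position 1: tagging it determiner would leave rule 2 unsatisfiable, so it must be noun.
Position 2: tagging it noun would leave rule 1 unsatisfiable, so it must be verb.
The unique satisfying tagging is: noun verb noun conjunction noun determiner determiner conjunction.
Checking: rule 1 holds; rule 2 holds; rule 3 holds; rule 4 holds.

noun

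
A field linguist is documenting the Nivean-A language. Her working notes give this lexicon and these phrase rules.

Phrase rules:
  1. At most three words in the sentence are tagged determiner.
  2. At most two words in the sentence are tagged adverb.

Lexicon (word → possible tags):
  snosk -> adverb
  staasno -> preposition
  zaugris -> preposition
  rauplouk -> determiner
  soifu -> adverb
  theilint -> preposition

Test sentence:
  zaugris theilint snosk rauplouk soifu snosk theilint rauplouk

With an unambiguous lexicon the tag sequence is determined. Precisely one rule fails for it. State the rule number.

2

Fixed tagging: preposition preposition adverb determiner adverb adverb preposition determiner.
Rule check: R1 ✓, R2 ✗.
Only rule 2 fails.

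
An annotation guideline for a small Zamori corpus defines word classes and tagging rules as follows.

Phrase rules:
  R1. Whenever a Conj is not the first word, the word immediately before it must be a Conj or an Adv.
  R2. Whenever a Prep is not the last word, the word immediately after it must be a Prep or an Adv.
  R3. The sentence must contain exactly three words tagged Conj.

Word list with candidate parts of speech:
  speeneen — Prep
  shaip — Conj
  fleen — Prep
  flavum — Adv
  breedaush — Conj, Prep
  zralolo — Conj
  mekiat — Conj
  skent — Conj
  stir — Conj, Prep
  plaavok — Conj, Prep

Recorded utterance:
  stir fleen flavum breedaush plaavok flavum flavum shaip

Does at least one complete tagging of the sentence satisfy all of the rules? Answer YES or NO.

Candidates per position — 1:stir {Conj,Prep}; 2:fleen {Prep}; 3:flavum {Adv}; 4:breedaush {Conj,Prep}; 5:plaavok {Conj,Prep}; 6:flavum {Adv}; 7:flavum {Adv}; 8:shaip {Conj}.
One satisfying assignment: Conj Prep Adv Conj Prep Adv Adv Conj.
Rule-by-rule: rule 1 holds; rule 2 holds; rule 3 holds.

YES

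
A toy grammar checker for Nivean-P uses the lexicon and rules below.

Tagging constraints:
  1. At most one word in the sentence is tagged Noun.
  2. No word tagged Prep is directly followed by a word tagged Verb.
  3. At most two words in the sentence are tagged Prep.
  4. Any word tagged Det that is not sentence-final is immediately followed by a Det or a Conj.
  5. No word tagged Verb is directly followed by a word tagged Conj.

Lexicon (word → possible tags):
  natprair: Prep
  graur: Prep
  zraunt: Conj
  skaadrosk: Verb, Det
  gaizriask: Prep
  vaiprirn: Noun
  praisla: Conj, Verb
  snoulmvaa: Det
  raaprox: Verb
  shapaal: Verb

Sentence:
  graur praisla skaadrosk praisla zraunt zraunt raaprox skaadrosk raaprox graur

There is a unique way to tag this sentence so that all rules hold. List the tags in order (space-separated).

Prep Conj Det Conj Conj Conj Verb Verb Verb Prep

Candidates per position — 1:graur {Prep}; 2:praisla {Conj,Verb}; 3:skaadrosk {Verb,Det}; 4:praisla {Conj,Verb}; 5:zraunt {Conj}; 6:zraunt {Conj}; 7:raaprox {Verb}; 8:skaadrosk {Verb,Det}; 9:raaprox {Verb}; 10:graur {Prep}.
At position 2, choosing Verb makes rule 2 impossible to satisfy; hence Conj.
At position 3, choosing Verb makes rule 5 impossible to satisfy; hence Det.
At position 4, choosing Verb makes rule 4 impossible to satisfy; hence Conj.
At position 8, choosing Det makes rule 4 impossible to satisfy; hence Verb.
The only consistent sequence is: Prep Conj Det Conj Conj Conj Verb Verb Verb Prep.
Check: rule 1 holds; rule 2 holds; rule 3 holds; rule 4 holds; rule 5 holds.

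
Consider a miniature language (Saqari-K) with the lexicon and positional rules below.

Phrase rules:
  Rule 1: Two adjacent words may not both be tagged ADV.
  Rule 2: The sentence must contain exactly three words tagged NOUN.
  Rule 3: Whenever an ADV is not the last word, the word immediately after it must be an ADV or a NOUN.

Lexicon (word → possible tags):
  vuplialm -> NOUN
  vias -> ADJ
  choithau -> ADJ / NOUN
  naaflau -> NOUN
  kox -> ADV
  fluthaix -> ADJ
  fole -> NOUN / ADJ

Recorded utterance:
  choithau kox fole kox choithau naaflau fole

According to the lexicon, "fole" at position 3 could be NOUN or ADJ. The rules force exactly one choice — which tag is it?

Candidates per position — 1:choithau {ADJ,NOUN}; 2:kox {ADV}; 3:fole {NOUN,ADJ}; 4:kox {ADV}; 5:choithau {ADJ,NOUN}; 6:naaflau {NOUN}; 7:fole {NOUN,ADJ}.
Word 3 cannot be ADJ — rule 3 would then fail for every completion. It is NOUN.
Word 5 cannot be ADJ — rule 3 would then fail for every completion. It is NOUN.
Word 7 cannot be NOUN — rule 2 would then fail for every completion. It is ADJ.
Word 1 cannot be NOUN — rule 2 would then fail for every completion. It is ADJ.
So the tagging must be: ADJ ADV NOUN ADV NOUN NOUN ADJ.
Rule-by-rule: rule 1 ok; rule 2 ok; rule 3 ok.

NOUN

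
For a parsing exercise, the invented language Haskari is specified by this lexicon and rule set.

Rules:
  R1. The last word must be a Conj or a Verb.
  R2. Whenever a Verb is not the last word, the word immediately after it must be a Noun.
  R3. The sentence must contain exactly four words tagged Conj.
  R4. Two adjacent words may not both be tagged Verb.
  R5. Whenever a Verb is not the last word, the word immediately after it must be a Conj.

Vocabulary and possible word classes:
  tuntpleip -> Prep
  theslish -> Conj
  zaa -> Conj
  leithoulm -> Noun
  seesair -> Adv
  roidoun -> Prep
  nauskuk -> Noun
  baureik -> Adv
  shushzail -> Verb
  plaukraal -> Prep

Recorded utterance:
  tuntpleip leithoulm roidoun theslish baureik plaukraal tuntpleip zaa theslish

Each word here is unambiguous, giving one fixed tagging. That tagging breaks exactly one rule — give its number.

3

Fixed tagging: Prep Noun Prep Conj Adv Prep Prep Conj Conj.
Applying the rules: R1 ok, R2 ok, R3 fails, R4 ok, R5 ok.
Only rule 3 fails.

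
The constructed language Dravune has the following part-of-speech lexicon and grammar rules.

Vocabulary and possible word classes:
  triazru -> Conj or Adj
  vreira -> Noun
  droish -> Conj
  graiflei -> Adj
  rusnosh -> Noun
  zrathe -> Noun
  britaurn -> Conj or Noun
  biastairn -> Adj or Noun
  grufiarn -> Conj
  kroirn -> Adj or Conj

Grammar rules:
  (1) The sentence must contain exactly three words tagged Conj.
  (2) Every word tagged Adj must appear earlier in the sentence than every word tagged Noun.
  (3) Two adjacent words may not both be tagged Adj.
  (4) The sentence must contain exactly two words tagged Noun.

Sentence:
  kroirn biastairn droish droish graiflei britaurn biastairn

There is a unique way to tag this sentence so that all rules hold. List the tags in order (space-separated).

Conj Adj Conj Conj Adj Noun Noun

Candidates per position — 1:kroirn {Adj,Conj}; 2:biastairn {Adj,Noun}; 3:droish {Conj}; 4:droish {Conj}; 5:graiflei {Adj}; 6:britaurn {Conj,Noun}; 7:biastairn {Adj,Noun}.
At position 2, choosing Noun makes rule 2 impossible to satisfy; hence Adj.
At position 6, choosing Conj makes rule 4 impossible to satisfy; hence Noun.
At position 7, choosing Adj makes rule 2 impossible to satisfy; hence Noun.
At position 1, choosing Adj makes rule 1 impossible to satisfy; hence Conj.
So the tagging must be: Conj Adj Conj Conj Adj Noun Noun.
Checking: rule 1 ok; rule 2 ok; rule 3 ok; rule 4 ok.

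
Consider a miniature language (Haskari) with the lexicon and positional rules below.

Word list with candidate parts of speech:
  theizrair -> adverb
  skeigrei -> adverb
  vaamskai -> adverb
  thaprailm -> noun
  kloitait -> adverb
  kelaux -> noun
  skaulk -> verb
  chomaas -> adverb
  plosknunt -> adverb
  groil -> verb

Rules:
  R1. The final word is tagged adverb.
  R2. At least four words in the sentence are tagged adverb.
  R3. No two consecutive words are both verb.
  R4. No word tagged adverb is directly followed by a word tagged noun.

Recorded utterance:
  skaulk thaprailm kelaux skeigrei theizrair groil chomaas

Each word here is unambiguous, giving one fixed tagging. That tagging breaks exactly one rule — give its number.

Fixed tagging: verb noun noun adverb adverb verb adverb.
Checking each rule: R1 pass, R2 fail, R3 pass, R4 pass.
Only rule 2 fails.

2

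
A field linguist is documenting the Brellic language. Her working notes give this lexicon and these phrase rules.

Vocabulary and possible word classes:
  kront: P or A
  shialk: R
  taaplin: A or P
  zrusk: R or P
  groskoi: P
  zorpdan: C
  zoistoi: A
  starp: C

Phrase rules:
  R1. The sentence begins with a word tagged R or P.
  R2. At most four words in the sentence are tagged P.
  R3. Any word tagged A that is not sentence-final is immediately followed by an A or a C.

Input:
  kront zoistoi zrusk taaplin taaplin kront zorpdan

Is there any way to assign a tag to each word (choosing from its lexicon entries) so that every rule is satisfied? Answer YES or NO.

Candidates per position — 1:kront {P,A}; 2:zoistoi {A}; 3:zrusk {R,P}; 4:taaplin {A,P}; 5:taaplin {A,P}; 6:kront {P,A}; 7:zorpdan {C}.
Rule 3 cannot be satisfied by any choice of tags from the lexicon.
So there is no consistent tagging.

NO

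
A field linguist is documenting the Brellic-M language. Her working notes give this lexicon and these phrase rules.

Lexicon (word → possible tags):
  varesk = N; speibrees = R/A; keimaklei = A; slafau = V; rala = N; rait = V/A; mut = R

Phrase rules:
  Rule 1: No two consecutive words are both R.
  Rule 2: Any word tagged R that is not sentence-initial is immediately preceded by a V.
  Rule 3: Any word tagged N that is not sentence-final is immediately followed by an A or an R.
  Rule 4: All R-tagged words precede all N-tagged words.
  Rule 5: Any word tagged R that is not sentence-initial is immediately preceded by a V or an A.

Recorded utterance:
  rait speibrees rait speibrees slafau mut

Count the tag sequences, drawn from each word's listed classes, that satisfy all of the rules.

9

Candidates per position — 1:rait {V,A}; 2:speibrees {R,A}; 3:rait {V,A}; 4:speibrees {R,A}; 5:slafau {V}; 6:mut {R}.
There are 16 candidate sequences in total.
Checking each against the rules leaves 9 sequences.
Count = 9.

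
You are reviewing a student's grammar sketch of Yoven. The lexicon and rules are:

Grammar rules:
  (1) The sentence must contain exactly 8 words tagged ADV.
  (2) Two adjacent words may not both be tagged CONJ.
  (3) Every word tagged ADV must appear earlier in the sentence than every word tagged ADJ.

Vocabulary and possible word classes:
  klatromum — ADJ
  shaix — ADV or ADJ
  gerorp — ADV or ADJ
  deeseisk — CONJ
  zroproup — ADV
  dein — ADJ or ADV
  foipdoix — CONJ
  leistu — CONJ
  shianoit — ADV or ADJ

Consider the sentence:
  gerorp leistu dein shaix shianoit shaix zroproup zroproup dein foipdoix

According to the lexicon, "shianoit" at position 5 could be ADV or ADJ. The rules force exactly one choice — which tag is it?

Candidates per position — 1:gerorp {ADV,ADJ}; 2:leistu {CONJ}; 3:dein {ADJ,ADV}; 4:shaix {ADV,ADJ}; 5:shianoit {ADV,ADJ}; 6:shaix {ADV,ADJ}; 7:zroproup {ADV}; 8:zroproup {ADV}; 9:dein {ADJ,ADV}; 10:foipdoix {CONJ}.
At position 1, choosing ADJ makes rule 1 impossible to satisfy; hence ADV.
At position 3, choosing ADJ makes rule 1 impossible to satisfy; hence ADV.
At position 4, choosing ADJ makes rule 1 impossible to satisfy; hence ADV.
At position 5, choosing ADJ makes rule 1 impossible to satisfy; hence ADV.
At position 6, choosing ADJ makes rule 1 impossible to satisfy; hence ADV.
At position 9, choosing ADJ makes rule 1 impossible to satisfy; hence ADV.
So the tagging must be: ADV CONJ ADV ADV ADV ADV ADV ADV ADV CONJ.
Checking: rule 1 holds; rule 2 holds; rule 3 holds.

ADV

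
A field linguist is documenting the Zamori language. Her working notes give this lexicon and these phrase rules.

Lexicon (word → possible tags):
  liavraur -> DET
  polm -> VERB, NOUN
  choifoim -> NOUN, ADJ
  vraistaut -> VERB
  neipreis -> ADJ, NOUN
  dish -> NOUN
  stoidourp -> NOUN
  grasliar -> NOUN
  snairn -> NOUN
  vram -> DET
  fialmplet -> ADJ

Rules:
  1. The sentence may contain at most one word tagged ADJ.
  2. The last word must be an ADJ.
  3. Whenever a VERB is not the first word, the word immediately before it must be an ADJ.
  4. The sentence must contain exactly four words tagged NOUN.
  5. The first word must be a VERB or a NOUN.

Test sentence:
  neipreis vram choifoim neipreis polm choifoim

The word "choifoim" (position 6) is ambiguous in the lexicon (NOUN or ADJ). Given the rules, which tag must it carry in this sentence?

Candidates per position — 1:neipreis {ADJ,NOUN}; 2:vram {DET}; 3:choifoim {NOUN,ADJ}; 4:neipreis {ADJ,NOUN}; 5:polm {VERB,NOUN}; 6:choifoim {NOUN,ADJ}.
If word 1 were ADJ, no tagging could satisfy rule 5; so word 1 is NOUN.
If word 6 were NOUN, no tagging could satisfy rule 2; so word 6 is ADJ.
If word 3 were ADJ, no tagging could satisfy rule 1; so word 3 is NOUN.
If word 4 were ADJ, no tagging could satisfy rule 1; so word 4 is NOUN.
If word 5 were VERB, no tagging could satisfy rule 3; so word 5 is NOUN.
The unique satisfying tagging is: NOUN DET NOUN NOUN NOUN ADJ.
Verifying each rule — rule 1 ✓; rule 2 ✓; rule 3 ✓; rule 4 ✓; rule 5 ✓.

ADJ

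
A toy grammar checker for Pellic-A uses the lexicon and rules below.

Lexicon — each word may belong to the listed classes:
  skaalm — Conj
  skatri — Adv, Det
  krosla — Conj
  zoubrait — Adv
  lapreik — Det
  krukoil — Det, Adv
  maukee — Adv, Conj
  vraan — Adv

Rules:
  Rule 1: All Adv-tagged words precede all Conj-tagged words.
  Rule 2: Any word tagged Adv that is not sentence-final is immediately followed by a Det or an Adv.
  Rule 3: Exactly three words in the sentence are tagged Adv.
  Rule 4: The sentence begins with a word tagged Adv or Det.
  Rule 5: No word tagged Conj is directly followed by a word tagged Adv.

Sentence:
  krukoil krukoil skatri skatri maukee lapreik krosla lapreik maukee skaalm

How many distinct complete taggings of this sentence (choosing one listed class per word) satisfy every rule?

7

Candidates per position — 1:krukoil {Det,Adv}; 2:krukoil {Det,Adv}; 3:skatri {Adv,Det}; 4:skatri {Adv,Det}; 5:maukee {Adv,Conj}; 6:lapreik {Det}; 7:krosla {Conj}; 8:lapreik {Det}; 9:maukee {Adv,Conj}; 10:skaalm {Conj}.
There are 64 candidate sequences in total.
Checking each against the rules leaves 7 sequences.
Count = 7.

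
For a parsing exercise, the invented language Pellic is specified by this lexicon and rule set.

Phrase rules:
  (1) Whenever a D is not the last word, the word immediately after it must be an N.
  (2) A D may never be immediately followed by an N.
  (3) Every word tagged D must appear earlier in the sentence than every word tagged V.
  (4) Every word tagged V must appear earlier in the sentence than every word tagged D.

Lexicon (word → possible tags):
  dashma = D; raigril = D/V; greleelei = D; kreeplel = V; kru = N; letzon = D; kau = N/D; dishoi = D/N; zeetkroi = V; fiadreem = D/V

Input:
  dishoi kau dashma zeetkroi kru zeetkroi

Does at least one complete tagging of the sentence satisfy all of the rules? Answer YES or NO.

Candidates per position — 1:dishoi {D,N}; 2:kau {N,D}; 3:dashma {D}; 4:zeetkroi {V}; 5:kru {N}; 6:zeetkroi {V}.
Rule 1 cannot be satisfied by any choice of tags from the lexicon.
So there is no consistent tagging.

NO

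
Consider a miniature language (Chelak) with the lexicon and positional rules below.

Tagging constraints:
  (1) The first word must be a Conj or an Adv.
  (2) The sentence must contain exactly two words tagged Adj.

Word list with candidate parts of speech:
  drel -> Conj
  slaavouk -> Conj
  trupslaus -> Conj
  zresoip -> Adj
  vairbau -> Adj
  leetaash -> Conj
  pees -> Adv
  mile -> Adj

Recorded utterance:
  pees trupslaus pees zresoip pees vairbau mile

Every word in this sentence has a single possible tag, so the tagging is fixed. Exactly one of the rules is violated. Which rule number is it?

2

Fixed tagging: Adv Conj Adv Adj Adv Adj Adj.
Applying the rules: R1 ✓, R2 ✗.
Only rule 2 fails.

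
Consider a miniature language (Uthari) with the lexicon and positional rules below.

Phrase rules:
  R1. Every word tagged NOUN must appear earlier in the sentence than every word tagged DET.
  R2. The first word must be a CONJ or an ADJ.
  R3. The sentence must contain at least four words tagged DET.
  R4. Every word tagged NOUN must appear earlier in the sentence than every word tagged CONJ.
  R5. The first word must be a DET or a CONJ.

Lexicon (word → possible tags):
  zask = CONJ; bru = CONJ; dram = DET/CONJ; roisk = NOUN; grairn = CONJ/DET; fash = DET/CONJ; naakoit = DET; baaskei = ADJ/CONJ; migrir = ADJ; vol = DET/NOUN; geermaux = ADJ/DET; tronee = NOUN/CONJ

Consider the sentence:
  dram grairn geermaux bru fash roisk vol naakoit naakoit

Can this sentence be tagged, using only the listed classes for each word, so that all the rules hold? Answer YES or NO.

NO

Candidates per position — 1:dram {DET,CONJ}; 2:grairn {CONJ,DET}; 3:geermaux {ADJ,DET}; 4:bru {CONJ}; 5:fash {DET,CONJ}; 6:roisk {NOUN}; 7:vol {DET,NOUN}; 8:naakoit {DET}; 9:naakoit {DET}.
Rule 4 cannot be satisfied by any choice of tags from the lexicon.
So there is no consistent tagging.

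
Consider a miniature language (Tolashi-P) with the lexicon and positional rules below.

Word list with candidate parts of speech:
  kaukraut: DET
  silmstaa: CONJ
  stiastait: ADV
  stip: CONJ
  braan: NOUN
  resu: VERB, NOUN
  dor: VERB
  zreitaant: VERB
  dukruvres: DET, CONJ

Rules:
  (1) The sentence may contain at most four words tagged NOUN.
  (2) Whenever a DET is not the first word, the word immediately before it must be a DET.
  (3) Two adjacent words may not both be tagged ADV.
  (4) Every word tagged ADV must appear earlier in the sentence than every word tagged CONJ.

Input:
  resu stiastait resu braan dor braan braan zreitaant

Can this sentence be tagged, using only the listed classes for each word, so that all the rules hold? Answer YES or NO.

Candidates per position — 1:resu {VERB,NOUN}; 2:stiastait {ADV}; 3:resu {VERB,NOUN}; 4:braan {NOUN}; 5:dor {VERB}; 6:braan {NOUN}; 7:braan {NOUN}; 8:zreitaant {VERB}.
One satisfying assignment: VERB ADV NOUN NOUN VERB NOUN NOUN VERB.
Verifying each rule — rule 1 satisfied; rule 2 satisfied; rule 3 satisfied; rule 4 satisfied.

YES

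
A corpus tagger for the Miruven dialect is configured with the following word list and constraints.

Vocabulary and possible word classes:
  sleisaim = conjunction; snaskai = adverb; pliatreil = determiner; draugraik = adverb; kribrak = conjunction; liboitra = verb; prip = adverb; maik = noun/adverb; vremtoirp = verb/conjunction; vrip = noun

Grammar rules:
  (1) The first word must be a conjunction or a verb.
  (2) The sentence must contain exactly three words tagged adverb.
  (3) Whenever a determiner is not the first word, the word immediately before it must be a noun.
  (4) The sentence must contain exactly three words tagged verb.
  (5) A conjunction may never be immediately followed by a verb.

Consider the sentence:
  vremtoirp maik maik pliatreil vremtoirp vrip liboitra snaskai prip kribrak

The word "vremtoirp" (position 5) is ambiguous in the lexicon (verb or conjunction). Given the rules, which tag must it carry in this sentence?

verb

Candidates per position — 1:vremtoirp {verb,conjunction}; 2:maik {noun,adverb}; 3:maik {noun,adverb}; 4:pliatreil {determiner}; 5:vremtoirp {verb,conjunction}; 6:vrip {noun}; 7:liboitra {verb}; 8:snaskai {adverb}; 9:prip {adverb}; 10:kribrak {conjunction}.
Word 1 cannot be conjunction — rule 4 would then fail for every completion. It is verb.
Word 3 cannot be adverb — rule 3 would then fail for every completion. It is noun.
Word 5 cannot be conjunction — rule 4 would then fail for every completion. It is verb.
Word 2 cannot be noun — rule 2 would then fail for every completion. It is adverb.
That leaves exactly one tagging: verb adverb noun determiner verb noun verb adverb adverb conjunction.
Check: rule 1 satisfied; rule 2 satisfied; rule 3 satisfied; rule 4 satisfied; rule 5 satisfied.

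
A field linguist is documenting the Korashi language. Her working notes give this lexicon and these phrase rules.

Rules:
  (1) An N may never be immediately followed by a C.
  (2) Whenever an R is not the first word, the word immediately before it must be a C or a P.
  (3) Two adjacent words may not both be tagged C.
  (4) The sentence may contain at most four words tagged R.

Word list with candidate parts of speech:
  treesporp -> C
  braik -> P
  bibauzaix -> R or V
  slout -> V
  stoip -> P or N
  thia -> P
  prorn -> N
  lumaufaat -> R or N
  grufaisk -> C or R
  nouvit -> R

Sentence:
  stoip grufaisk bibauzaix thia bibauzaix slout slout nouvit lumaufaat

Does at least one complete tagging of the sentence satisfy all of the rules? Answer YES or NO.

Candidates per position — 1:stoip {P,N}; 2:grufaisk {C,R}; 3:bibauzaix {R,V}; 4:thia {P}; 5:bibauzaix {R,V}; 6:slout {V}; 7:slout {V}; 8:nouvit {R}; 9:lumaufaat {R,N}.
Rule 2 cannot be satisfied by any choice of tags from the lexicon.
So there is no consistent tagging.

NO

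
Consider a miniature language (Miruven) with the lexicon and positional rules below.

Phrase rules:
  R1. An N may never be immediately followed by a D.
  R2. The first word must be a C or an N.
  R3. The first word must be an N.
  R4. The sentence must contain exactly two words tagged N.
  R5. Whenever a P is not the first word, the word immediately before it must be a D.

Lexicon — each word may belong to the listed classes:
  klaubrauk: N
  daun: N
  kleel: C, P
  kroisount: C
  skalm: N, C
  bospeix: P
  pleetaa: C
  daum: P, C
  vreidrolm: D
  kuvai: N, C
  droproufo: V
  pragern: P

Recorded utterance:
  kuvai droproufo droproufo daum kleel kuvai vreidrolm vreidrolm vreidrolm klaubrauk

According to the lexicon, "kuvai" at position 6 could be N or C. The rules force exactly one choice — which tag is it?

Candidates per position — 1:kuvai {N,C}; 2:droproufo {V}; 3:droproufo {V}; 4:daum {P,C}; 5:kleel {C,P}; 6:kuvai {N,C}; 7:vreidrolm {D}; 8:vreidrolm {D}; 9:vreidrolm {D}; 10:klaubrauk {N}.
Word 1 cannot be C — rule 3 would then fail for every completion. It is N.
Word 4 cannot be P — rule 5 would then fail for every completion. It is C.
Word 5 cannot be P — rule 5 would then fail for every completion. It is C.
Word 6 cannot be N — rule 1 would then fail for every completion. It is C.
The only consistent sequence is: N V V C C C D D D N.
Checking: rule 1 holds; rule 2 holds; rule 3 holds; rule 4 holds; rule 5 holds.

C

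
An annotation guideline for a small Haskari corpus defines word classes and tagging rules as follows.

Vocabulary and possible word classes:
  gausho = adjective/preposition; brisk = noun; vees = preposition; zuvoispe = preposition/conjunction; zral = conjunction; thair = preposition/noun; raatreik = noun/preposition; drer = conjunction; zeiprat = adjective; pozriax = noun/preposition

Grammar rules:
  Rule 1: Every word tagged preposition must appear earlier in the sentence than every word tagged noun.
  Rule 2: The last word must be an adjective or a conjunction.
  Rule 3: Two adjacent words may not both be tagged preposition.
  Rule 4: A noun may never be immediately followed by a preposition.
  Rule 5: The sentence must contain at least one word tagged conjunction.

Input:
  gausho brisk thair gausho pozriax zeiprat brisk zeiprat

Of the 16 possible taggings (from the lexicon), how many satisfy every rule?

0

Candidates per position — 1:gausho {adjective,preposition}; 2:brisk {noun}; 3:thair {preposition,noun}; 4:gausho {adjective,preposition}; 5:pozriax {noun,preposition}; 6:zeiprat {adjective}; 7:brisk {noun}; 8:zeiprat {adjective}.
There are 16 candidate sequences in total.
Rule 5 cannot be satisfied by any choice of tags from the lexicon.
So there is no consistent tagging.
Count = 0.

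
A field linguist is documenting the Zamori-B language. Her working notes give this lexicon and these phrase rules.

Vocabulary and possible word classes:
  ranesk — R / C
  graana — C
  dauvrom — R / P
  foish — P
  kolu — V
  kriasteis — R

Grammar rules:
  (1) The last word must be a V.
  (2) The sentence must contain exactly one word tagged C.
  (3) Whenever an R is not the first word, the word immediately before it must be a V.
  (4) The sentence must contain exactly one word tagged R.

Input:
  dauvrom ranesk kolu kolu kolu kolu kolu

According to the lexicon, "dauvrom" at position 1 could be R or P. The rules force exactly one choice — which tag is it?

Candidates per position — 1:dauvrom {R,P}; 2:ranesk {R,C}; 3:kolu {V}; 4:kolu {V}; 5:kolu {V}; 6:kolu {V}; 7:kolu {V}.
At position 2, choosing R makes rule 2 impossible to satisfy; hence C.
At position 1, choosing P makes rule 4 impossible to satisfy; hence R.
The only consistent sequence is: R C V V V V V.
Check: rule 1 satisfied; rule 2 satisfied; rule 3 satisfied; rule 4 satisfied.

R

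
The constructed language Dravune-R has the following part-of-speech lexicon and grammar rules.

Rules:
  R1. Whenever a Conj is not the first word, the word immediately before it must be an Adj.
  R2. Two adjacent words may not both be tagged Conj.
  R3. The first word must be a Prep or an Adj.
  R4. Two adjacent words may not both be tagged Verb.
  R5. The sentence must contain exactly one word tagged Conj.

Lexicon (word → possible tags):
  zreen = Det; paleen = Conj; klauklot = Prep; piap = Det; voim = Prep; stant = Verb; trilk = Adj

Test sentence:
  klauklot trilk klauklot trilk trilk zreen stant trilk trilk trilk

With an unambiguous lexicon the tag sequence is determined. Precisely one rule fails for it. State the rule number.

Fixed tagging: Prep Adj Prep Adj Adj Det Verb Adj Adj Adj.
Applying the rules: R1 ok, R2 ok, R3 ok, R4 ok, R5 fails.
Only rule 5 fails.

5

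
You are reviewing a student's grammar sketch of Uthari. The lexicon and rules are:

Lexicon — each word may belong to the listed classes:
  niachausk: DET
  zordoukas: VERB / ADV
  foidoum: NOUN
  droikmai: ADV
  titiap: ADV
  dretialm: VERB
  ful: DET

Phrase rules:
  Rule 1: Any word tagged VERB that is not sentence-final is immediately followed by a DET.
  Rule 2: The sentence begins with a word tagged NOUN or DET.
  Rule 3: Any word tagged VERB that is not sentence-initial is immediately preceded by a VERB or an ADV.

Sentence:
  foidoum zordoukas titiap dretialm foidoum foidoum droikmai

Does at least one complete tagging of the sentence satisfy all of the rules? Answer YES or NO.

NO

Candidates per position — 1:foidoum {NOUN}; 2:zordoukas {VERB,ADV}; 3:titiap {ADV}; 4:dretialm {VERB}; 5:foidoum {NOUN}; 6:foidoum {NOUN}; 7:droikmai {ADV}.
Rule 1 cannot be satisfied by any choice of tags from the lexicon.
So there is no consistent tagging.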